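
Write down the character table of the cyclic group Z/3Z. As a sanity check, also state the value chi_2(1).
Character table of Z/3Z (irreps indexed chi_0,...,chi_2 with chi_k(m) = zeta_3^(k*m), zeta_3 = exp(2*pi*i/3)):
  irrep \ class  {0} (size 1)  {1} (size 1)    {2} (size 1)  
  chi_0          1             1               1             
  chi_1          1             exp(2*I*pi/3)   exp(-2*I*pi/3)
  chi_2          1             exp(-2*I*pi/3)  exp(2*I*pi/3) 

Spot check: chi_2(1) = zeta_3^(2*1) = zeta_3^2 = exp(-2*I*pi/3).

Z/3Z is abelian, so all 3 irreducible complex representations are 1-dimensional. They are given by chi_k(m) = zeta_3^(k*m) for k = 0,...,2. Row orthogonality: sum_m chi_k(m) conj(chi_l(m)) = 3 * [k = l].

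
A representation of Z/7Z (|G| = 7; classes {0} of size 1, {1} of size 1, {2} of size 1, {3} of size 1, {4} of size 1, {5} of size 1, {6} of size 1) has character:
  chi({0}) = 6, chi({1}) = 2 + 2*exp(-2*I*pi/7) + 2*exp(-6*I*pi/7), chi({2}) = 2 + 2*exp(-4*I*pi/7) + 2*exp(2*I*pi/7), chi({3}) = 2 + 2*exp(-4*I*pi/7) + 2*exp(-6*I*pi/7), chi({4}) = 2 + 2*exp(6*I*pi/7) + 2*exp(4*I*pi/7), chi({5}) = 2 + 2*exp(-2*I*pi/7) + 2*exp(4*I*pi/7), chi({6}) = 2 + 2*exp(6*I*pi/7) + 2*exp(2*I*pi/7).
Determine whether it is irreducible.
Not irreducible (reducible): <chi, chi> = 12 > 1.

Explanation: <chi, chi> = (1/|G|) sum_C |C| * |chi(C)|^2 = (1/7)[1*|6|^2 + 1*|2 + 2*exp(-2*I*pi/7) + 2*exp(-6*I*pi/7)|^2 + 1*|2 + 2*exp(-4*I*pi/7) + 2*exp(2*I*pi/7)|^2 + 1*|2 + 2*exp(-4*I*pi/7) + 2*exp(-6*I*pi/7)|^2 + 1*|2 + 2*exp(6*I*pi/7) + 2*exp(4*I*pi/7)|^2 + 1*|2 + 2*exp(-2*I*pi/7) + 2*exp(4*I*pi/7)|^2 + 1*|2 + 2*exp(6*I*pi/7) + 2*exp(2*I*pi/7)|^2]
  = (1/7)[(36) + (8) + (8) + (8) + (8) + (8) + (8)] = 84/7 = 12.
(Exp terms are combined using exp(i*s)*conj(exp(i*t)) = exp(i*(s-t)), and sums of them are collapsed using the identity that for every m > 1 the m distinct m-th roots of unity sum to 0, e.g. 1 + exp(2*I*pi/3) + exp(-2*I*pi/3) = 0.)
A character is irreducible iff <chi, chi> = 1, so this representation is reducible.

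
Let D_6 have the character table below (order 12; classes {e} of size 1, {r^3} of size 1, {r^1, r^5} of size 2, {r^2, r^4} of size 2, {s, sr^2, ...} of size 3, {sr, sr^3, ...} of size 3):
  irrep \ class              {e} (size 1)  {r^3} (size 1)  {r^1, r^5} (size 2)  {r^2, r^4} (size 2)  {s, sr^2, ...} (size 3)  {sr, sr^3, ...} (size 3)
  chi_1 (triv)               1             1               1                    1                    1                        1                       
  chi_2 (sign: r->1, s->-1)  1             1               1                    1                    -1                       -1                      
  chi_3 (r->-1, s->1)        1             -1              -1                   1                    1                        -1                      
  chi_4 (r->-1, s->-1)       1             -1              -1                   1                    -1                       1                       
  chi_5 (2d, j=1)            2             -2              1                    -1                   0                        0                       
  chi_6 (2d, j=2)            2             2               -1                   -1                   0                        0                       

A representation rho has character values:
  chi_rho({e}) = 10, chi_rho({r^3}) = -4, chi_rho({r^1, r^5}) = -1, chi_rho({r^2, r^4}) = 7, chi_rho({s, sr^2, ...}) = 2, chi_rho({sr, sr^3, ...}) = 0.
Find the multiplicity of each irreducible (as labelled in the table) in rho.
Multiplicities: chi_1: 2, chi_2: 1, chi_3: 3, chi_4: 2, chi_5: 1, chi_6: 0.

Explanation: Use <chi_rho, chi> = (1/|G|) sum_C |C| * chi_rho(C) * conj(chi(C)) with |G| = 12 for each irreducible chi in the table:
  <chi_rho, chi_1> = (1/12)[1*(10)*conj(1) + 1*(-4)*conj(1) + 2*(-1)*conj(1) + 2*(7)*conj(1) + 3*(2)*conj(1) + 3*(0)*conj(1)]
      = (1/12)[(10) + (-4) + (-2) + (14) + (6) + (0)] = 24/12 = 2
  <chi_rho, chi_2> = (1/12)[1*(10)*conj(1) + 1*(-4)*conj(1) + 2*(-1)*conj(1) + 2*(7)*conj(1) + 3*(2)*conj(-1) + 3*(0)*conj(-1)]
      = (1/12)[(10) + (-4) + (-2) + (14) + (-6) + (0)] = 12/12 = 1
  <chi_rho, chi_3> = (1/12)[1*(10)*conj(1) + 1*(-4)*conj(-1) + 2*(-1)*conj(-1) + 2*(7)*conj(1) + 3*(2)*conj(1) + 3*(0)*conj(-1)]
      = (1/12)[(10) + (4) + (2) + (14) + (6) + (0)] = 36/12 = 3
  <chi_rho, chi_4> = (1/12)[1*(10)*conj(1) + 1*(-4)*conj(-1) + 2*(-1)*conj(-1) + 2*(7)*conj(1) + 3*(2)*conj(-1) + 3*(0)*conj(1)]
      = (1/12)[(10) + (4) + (2) + (14) + (-6) + (0)] = 24/12 = 2
  <chi_rho, chi_5> = (1/12)[1*(10)*conj(2) + 1*(-4)*conj(-2) + 2*(-1)*conj(1) + 2*(7)*conj(-1) + 3*(2)*conj(0) + 3*(0)*conj(0)]
      = (1/12)[(20) + (8) + (-2) + (-14) + (0) + (0)] = 12/12 = 1
  <chi_rho, chi_6> = (1/12)[1*(10)*conj(2) + 1*(-4)*conj(2) + 2*(-1)*conj(-1) + 2*(7)*conj(-1) + 3*(2)*conj(0) + 3*(0)*conj(0)]
      = (1/12)[(20) + (-8) + (2) + (-14) + (0) + (0)] = 0/12 = 0
Dimension check: dim(rho) = sum (mult * dim) = 2*1 + 1*1 + 3*1 + 2*1 + 1*2 + 0*2 = 10 = chi_rho(e) = 10.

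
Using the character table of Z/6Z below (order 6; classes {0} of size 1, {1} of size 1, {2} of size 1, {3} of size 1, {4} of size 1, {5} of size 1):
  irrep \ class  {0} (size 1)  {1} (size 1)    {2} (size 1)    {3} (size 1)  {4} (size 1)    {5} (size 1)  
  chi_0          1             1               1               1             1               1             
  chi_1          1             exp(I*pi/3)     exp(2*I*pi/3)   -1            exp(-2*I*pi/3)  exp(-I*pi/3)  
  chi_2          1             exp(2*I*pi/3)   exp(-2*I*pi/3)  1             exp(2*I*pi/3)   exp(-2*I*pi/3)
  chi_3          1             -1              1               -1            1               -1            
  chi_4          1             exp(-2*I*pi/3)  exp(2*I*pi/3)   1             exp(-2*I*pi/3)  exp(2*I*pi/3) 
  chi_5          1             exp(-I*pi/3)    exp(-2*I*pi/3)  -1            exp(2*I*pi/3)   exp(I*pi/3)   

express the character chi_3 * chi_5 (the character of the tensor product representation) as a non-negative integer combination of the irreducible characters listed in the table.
chi_3 tensor chi_5 = chi_2 (all other irreducibles have multiplicity 0).

Details: The character of a tensor product is the pointwise product (chi_3 * chi_5)(C) = chi_3(C) * chi_5(C):
  {0}: (1)*(1), {1}: (-1)*(exp(-I*pi/3)), {2}: (1)*(exp(-2*I*pi/3)), {3}: (-1)*(-1), {4}: (1)*(exp(2*I*pi/3)), {5}: (-1)*(exp(I*pi/3))
so (chi_3 * chi_5) takes values
  {0} -> 1, {1} -> -exp(-I*pi/3), {2} -> exp(-2*I*pi/3), {3} -> 1, {4} -> exp(2*I*pi/3), {5} -> -exp(I*pi/3).
Now take the inner product of this character with each irreducible chi from the table, <chi_3*chi_5, chi> = (1/6) sum_C |C| (chi_3*chi_5)(C) conj(chi(C)):
  <chi_3*chi_5, chi_0> = (1/6)[1*(1)*conj(1) + 1*(-exp(-I*pi/3))*conj(1) + 1*(exp(-2*I*pi/3))*conj(1) + 1*(1)*conj(1) + 1*(exp(2*I*pi/3))*conj(1) + 1*(-exp(I*pi/3))*conj(1)]
      = (1/6)[(1) + (-exp(-I*pi/3)) + (exp(-2*I*pi/3)) + (1) + (exp(2*I*pi/3)) + (-exp(I*pi/3))] = 0/6 = 0
  <chi_3*chi_5, chi_1> = (1/6)[1*(1)*conj(1) + 1*(-exp(-I*pi/3))*conj(exp(I*pi/3)) + 1*(exp(-2*I*pi/3))*conj(exp(2*I*pi/3)) + 1*(1)*conj(-1) + 1*(exp(2*I*pi/3))*conj(exp(-2*I*pi/3)) + 1*(-exp(I*pi/3))*conj(exp(-I*pi/3))]
      = (1/6)[(1) + (-exp(-2*I*pi/3)) + (exp(2*I*pi/3)) + (-1) + (exp(-2*I*pi/3)) + (-exp(2*I*pi/3))] = 0/6 = 0
  <chi_3*chi_5, chi_2> = (1/6)[1*(1)*conj(1) + 1*(-exp(-I*pi/3))*conj(exp(2*I*pi/3)) + 1*(exp(-2*I*pi/3))*conj(exp(-2*I*pi/3)) + 1*(1)*conj(1) + 1*(exp(2*I*pi/3))*conj(exp(2*I*pi/3)) + 1*(-exp(I*pi/3))*conj(exp(-2*I*pi/3))]
      = (1/6)[(1) + (1) + (1) + (1) + (1) + (1)] = 6/6 = 1
  <chi_3*chi_5, chi_3> = (1/6)[1*(1)*conj(1) + 1*(-exp(-I*pi/3))*conj(-1) + 1*(exp(-2*I*pi/3))*conj(1) + 1*(1)*conj(-1) + 1*(exp(2*I*pi/3))*conj(1) + 1*(-exp(I*pi/3))*conj(-1)]
      = (1/6)[(1) + (exp(-I*pi/3)) + (exp(-2*I*pi/3)) + (-1) + (exp(2*I*pi/3)) + (exp(I*pi/3))] = 0/6 = 0
  <chi_3*chi_5, chi_4> = (1/6)[1*(1)*conj(1) + 1*(-exp(-I*pi/3))*conj(exp(-2*I*pi/3)) + 1*(exp(-2*I*pi/3))*conj(exp(2*I*pi/3)) + 1*(1)*conj(1) + 1*(exp(2*I*pi/3))*conj(exp(-2*I*pi/3)) + 1*(-exp(I*pi/3))*conj(exp(2*I*pi/3))]
      = (1/6)[(1) + (-exp(I*pi/3)) + (exp(2*I*pi/3)) + (1) + (exp(-2*I*pi/3)) + (-exp(-I*pi/3))] = 0/6 = 0
  <chi_3*chi_5, chi_5> = (1/6)[1*(1)*conj(1) + 1*(-exp(-I*pi/3))*conj(exp(-I*pi/3)) + 1*(exp(-2*I*pi/3))*conj(exp(-2*I*pi/3)) + 1*(1)*conj(-1) + 1*(exp(2*I*pi/3))*conj(exp(2*I*pi/3)) + 1*(-exp(I*pi/3))*conj(exp(I*pi/3))]
      = (1/6)[(1) + (-1) + (1) + (-1) + (1) + (-1)] = 0/6 = 0
(Exp terms are combined using exp(i*s)*conj(exp(i*t)) = exp(i*(s-t)), and sums of them are collapsed using the identity that for every m > 1 the m distinct m-th roots of unity sum to 0, e.g. 1 + exp(2*I*pi/3) + exp(-2*I*pi/3) = 0.)
Hence the multiplicities are chi_2: 1. Dimension check: dim(chi_3)*dim(chi_5) = 1*1 = 1 and sum (mult * dim) = 1*1 = 1.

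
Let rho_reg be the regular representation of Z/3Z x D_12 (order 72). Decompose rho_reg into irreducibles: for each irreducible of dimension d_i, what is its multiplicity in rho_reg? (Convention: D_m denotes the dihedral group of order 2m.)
Each irreducible V_i of dimension d_i appears with multiplicity d_i, i.e. rho_reg = (direct sum over all irreducibles V_i) d_i V_i. The irreducible dimensions for Z/3Z x D_12 are 1, 1, 1, 1, 1, 1, 1, 1, 1, 1, 1, 1, 2, 2, 2, 2, 2, 2, 2, 2, 2, 2, 2, 2, 2, 2, 2: 12 irreducibles of dimension 1, each with multiplicity 1; 15 irreducibles of dimension 2, each with multiplicity 2. Total dimension 12*1*1 + 15*2*2 = 72 = |G|.

Proof sketch: General theorem: in the regular representation of a finite group G, each irreducible appears with multiplicity equal to its dimension. Check: dim(rho_reg) = sum d_i^2 = 1 + 1 + 1 + 1 + 1 + 1 + 1 + 1 + 1 + 1 + 1 + 1 + 4 + 4 + 4 + 4 + 4 + 4 + 4 + 4 + 4 + 4 + 4 + 4 + 4 + 4 + 4 = 72 = |G|.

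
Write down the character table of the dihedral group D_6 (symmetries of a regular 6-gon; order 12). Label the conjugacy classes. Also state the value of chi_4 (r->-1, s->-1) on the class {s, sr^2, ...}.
Conjugacy classes: {e} of size 1, {r^3} of size 1, {r^1, r^5} of size 2, {r^2, r^4} of size 2, {s, sr^2, ...} of size 3, {sr, sr^3, ...} of size 3.
Character table:
  irrep \ class              {e} (size 1)  {r^3} (size 1)  {r^1, r^5} (size 2)  {r^2, r^4} (size 2)  {s, sr^2, ...} (size 3)  {sr, sr^3, ...} (size 3)
  chi_1 (triv)               1             1               1                    1                    1                        1                       
  chi_2 (sign: r->1, s->-1)  1             1               1                    1                    -1                       -1                      
  chi_3 (r->-1, s->1)        1             -1              -1                   1                    1                        -1                      
  chi_4 (r->-1, s->-1)       1             -1              -1                   1                    -1                       1                       
  chi_5 (2d, j=1)            2             -2              1                    -1                   0                        0                       
  chi_6 (2d, j=2)            2             2               -1                   -1                   0                        0                       

Spot check: chi_4 (r->-1, s->-1) on {s, sr^2, ...} = -1.

Argument: D_6 has order 2*6 = 12 with 6 conjugacy classes, hence 6 irreducibles. Sum of squared dims 1 + 1 + 1 + 1 + 4 + 4 = 12 = |G|. Linear characters come from the abelianisation; the 2-dimensional irreps have character r^k -> 2*cos(2*pi*j*k/6), reflections -> 0.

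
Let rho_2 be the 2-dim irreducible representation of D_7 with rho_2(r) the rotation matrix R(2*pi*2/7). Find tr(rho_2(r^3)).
chi_{rho_2}(r^3) = 2*cos(2*pi*2*3/7) = 2*cos(2*pi/7)

Justification: rho_2(r^3) is rotation by angle 2*pi*2*3/7, whose trace is 2*cos(2*pi*2*3/7) = 2*cos(2*pi/7).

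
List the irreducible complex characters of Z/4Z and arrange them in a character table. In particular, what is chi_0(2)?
Character table of Z/4Z (irreps indexed chi_0,...,chi_3 with chi_k(m) = zeta_4^(k*m), zeta_4 = exp(2*pi*i/4)):
  irrep \ class  {0} (size 1)  {1} (size 1)  {2} (size 1)  {3} (size 1)
  chi_0          1             1             1             1           
  chi_1          1             I             -1            -I          
  chi_2          1             -1            1             -1          
  chi_3          1             -I            -1            I           

Spot check: chi_0(2) = zeta_4^(0*2) = zeta_4^0 = 1.

Proof sketch: Z/4Z is abelian, so all 4 irreducible complex representations are 1-dimensional. They are given by chi_k(m) = zeta_4^(k*m) for k = 0,...,3. Row orthogonality: sum_m chi_k(m) conj(chi_l(m)) = 4 * [k = l].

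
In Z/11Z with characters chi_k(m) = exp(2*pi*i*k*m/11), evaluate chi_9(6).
chi_9(6) = zeta_11^54 = exp(-2*I*pi/11)

Why: chi_9(6) = zeta_11^(9*6) = zeta_11^54. Since zeta_11^11 = 1, this equals zeta_11^10 = exp(2*pi*i*10/11) = exp(-2*I*pi/11).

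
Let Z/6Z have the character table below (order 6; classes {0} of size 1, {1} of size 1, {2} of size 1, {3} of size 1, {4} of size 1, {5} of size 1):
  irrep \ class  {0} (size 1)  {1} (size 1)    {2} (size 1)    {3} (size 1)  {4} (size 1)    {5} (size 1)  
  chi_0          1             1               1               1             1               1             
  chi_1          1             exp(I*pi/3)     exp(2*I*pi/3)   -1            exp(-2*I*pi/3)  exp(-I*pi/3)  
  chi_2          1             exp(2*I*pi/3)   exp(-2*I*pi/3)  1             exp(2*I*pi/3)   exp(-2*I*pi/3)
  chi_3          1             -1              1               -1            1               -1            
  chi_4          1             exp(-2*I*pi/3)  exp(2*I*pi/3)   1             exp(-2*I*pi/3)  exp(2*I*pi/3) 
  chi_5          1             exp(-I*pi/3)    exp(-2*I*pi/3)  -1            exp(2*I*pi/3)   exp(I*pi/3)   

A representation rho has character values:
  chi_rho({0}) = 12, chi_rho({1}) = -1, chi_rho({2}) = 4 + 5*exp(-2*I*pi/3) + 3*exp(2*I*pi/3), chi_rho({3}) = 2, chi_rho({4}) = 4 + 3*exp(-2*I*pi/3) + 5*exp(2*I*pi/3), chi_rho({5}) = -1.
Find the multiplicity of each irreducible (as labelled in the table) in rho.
Multiplicities: chi_0: 2, chi_1: 1, chi_2: 3, chi_3: 2, chi_4: 2, chi_5: 2.

Justification: Use <chi_rho, chi> = (1/|G|) sum_C |C| * chi_rho(C) * conj(chi(C)) with |G| = 6 for each irreducible chi in the table:
  <chi_rho, chi_0> = (1/6)[1*(12)*conj(1) + 1*(-1)*conj(1) + 1*(4 + 5*exp(-2*I*pi/3) + 3*exp(2*I*pi/3))*conj(1) + 1*(2)*conj(1) + 1*(4 + 3*exp(-2*I*pi/3) + 5*exp(2*I*pi/3))*conj(1) + 1*(-1)*conj(1)]
      = (1/6)[(12) + (-1) + (4 + 5*exp(-2*I*pi/3) + 3*exp(2*I*pi/3)) + (2) + (4 + 3*exp(-2*I*pi/3) + 5*exp(2*I*pi/3)) + (-1)] = 12/6 = 2
  <chi_rho, chi_1> = (1/6)[1*(12)*conj(1) + 1*(-1)*conj(exp(I*pi/3)) + 1*(4 + 5*exp(-2*I*pi/3) + 3*exp(2*I*pi/3))*conj(exp(2*I*pi/3)) + 1*(2)*conj(-1) + 1*(4 + 3*exp(-2*I*pi/3) + 5*exp(2*I*pi/3))*conj(exp(-2*I*pi/3)) + 1*(-1)*conj(exp(-I*pi/3))]
      = (1/6)[(12) + (-1 + 2*exp(-2*I*pi/3) + 3*exp(I*pi/3)) + (3 + 4*exp(-2*I*pi/3) + 5*exp(2*I*pi/3)) + (-2) + (3 + 5*exp(-2*I*pi/3) + 4*exp(2*I*pi/3)) + (-1 + 3*exp(-I*pi/3) + 2*exp(2*I*pi/3))] = 6/6 = 1
  <chi_rho, chi_2> = (1/6)[1*(12)*conj(1) + 1*(-1)*conj(exp(2*I*pi/3)) + 1*(4 + 5*exp(-2*I*pi/3) + 3*exp(2*I*pi/3))*conj(exp(-2*I*pi/3)) + 1*(2)*conj(1) + 1*(4 + 3*exp(-2*I*pi/3) + 5*exp(2*I*pi/3))*conj(exp(2*I*pi/3)) + 1*(-1)*conj(exp(-2*I*pi/3))]
      = (1/6)[(12) + (1 + exp(-I*pi/3) + 2*exp(2*I*pi/3)) + (5 + 3*exp(-2*I*pi/3) + 4*exp(2*I*pi/3)) + (2) + (5 + 4*exp(-2*I*pi/3) + 3*exp(2*I*pi/3)) + (1 + 2*exp(-2*I*pi/3) + exp(I*pi/3))] = 18/6 = 3
  <chi_rho, chi_3> = (1/6)[1*(12)*conj(1) + 1*(-1)*conj(-1) + 1*(4 + 5*exp(-2*I*pi/3) + 3*exp(2*I*pi/3))*conj(1) + 1*(2)*conj(-1) + 1*(4 + 3*exp(-2*I*pi/3) + 5*exp(2*I*pi/3))*conj(1) + 1*(-1)*conj(-1)]
      = (1/6)[(12) + (1) + (4 + 5*exp(-2*I*pi/3) + 3*exp(2*I*pi/3)) + (-2) + (4 + 3*exp(-2*I*pi/3) + 5*exp(2*I*pi/3)) + (1)] = 12/6 = 2
  <chi_rho, chi_4> = (1/6)[1*(12)*conj(1) + 1*(-1)*conj(exp(-2*I*pi/3)) + 1*(4 + 5*exp(-2*I*pi/3) + 3*exp(2*I*pi/3))*conj(exp(2*I*pi/3)) + 1*(2)*conj(1) + 1*(4 + 3*exp(-2*I*pi/3) + 5*exp(2*I*pi/3))*conj(exp(-2*I*pi/3)) + 1*(-1)*conj(exp(2*I*pi/3))]
      = (1/6)[(12) + (1 + 3*exp(-2*I*pi/3) + 2*exp(I*pi/3)) + (3 + 4*exp(-2*I*pi/3) + 5*exp(2*I*pi/3)) + (2) + (3 + 5*exp(-2*I*pi/3) + 4*exp(2*I*pi/3)) + (1 + 2*exp(-I*pi/3) + 3*exp(2*I*pi/3))] = 12/6 = 2
  <chi_rho, chi_5> = (1/6)[1*(12)*conj(1) + 1*(-1)*conj(exp(-I*pi/3)) + 1*(4 + 5*exp(-2*I*pi/3) + 3*exp(2*I*pi/3))*conj(exp(-2*I*pi/3)) + 1*(2)*conj(-1) + 1*(4 + 3*exp(-2*I*pi/3) + 5*exp(2*I*pi/3))*conj(exp(2*I*pi/3)) + 1*(-1)*conj(exp(I*pi/3))]
      = (1/6)[(12) + (-1 + 2*exp(-I*pi/3) + exp(2*I*pi/3)) + (5 + 3*exp(-2*I*pi/3) + 4*exp(2*I*pi/3)) + (-2) + (5 + 4*exp(-2*I*pi/3) + 3*exp(2*I*pi/3)) + (-1 + exp(-2*I*pi/3) + 2*exp(I*pi/3))] = 12/6 = 2
(Exp terms are combined using exp(i*s)*conj(exp(i*t)) = exp(i*(s-t)), and sums of them are collapsed using the identity that for every m > 1 the m distinct m-th roots of unity sum to 0, e.g. 1 + exp(2*I*pi/3) + exp(-2*I*pi/3) = 0.)
Dimension check: dim(rho) = sum (mult * dim) = 2*1 + 1*1 + 3*1 + 2*1 + 2*1 + 2*1 = 12 = chi_rho(e) = 12.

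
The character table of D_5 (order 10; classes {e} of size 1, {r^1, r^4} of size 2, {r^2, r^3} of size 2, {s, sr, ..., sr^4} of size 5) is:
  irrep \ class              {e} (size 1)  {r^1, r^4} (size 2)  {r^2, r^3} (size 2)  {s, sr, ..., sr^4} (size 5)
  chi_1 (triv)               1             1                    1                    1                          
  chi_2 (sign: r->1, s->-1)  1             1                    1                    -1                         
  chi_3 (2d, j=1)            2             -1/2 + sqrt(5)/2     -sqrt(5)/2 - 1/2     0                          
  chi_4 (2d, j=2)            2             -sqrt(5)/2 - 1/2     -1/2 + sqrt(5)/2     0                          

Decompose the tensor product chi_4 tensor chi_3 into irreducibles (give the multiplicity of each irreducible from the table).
chi_4 tensor chi_3 = chi_3 + chi_4 (all other irreducibles have multiplicity 0).

Argument: The character of a tensor product is the pointwise product (chi_4 * chi_3)(C) = chi_4(C) * chi_3(C):
  {e}: (2)*(2), {r^1, r^4}: (-sqrt(5)/2 - 1/2)*(-1/2 + sqrt(5)/2), {r^2, r^3}: (-1/2 + sqrt(5)/2)*(-sqrt(5)/2 - 1/2), {s, sr, ..., sr^4}: (0)*(0)
so (chi_4 * chi_3) takes values
  {e} -> 4, {r^1, r^4} -> -1, {r^2, r^3} -> -1, {s, sr, ..., sr^4} -> 0.
Now take the inner product of this character with each irreducible chi from the table, <chi_4*chi_3, chi> = (1/10) sum_C |C| (chi_4*chi_3)(C) conj(chi(C)):
  <chi_4*chi_3, chi_1> = (1/10)[1*(4)*conj(1) + 2*(-1)*conj(1) + 2*(-1)*conj(1) + 5*(0)*conj(1)]
      = (1/10)[(4) + (-2) + (-2) + (0)] = 0/10 = 0
  <chi_4*chi_3, chi_2> = (1/10)[1*(4)*conj(1) + 2*(-1)*conj(1) + 2*(-1)*conj(1) + 5*(0)*conj(-1)]
      = (1/10)[(4) + (-2) + (-2) + (0)] = 0/10 = 0
  <chi_4*chi_3, chi_3> = (1/10)[1*(4)*conj(2) + 2*(-1)*conj(-1/2 + sqrt(5)/2) + 2*(-1)*conj(-sqrt(5)/2 - 1/2) + 5*(0)*conj(0)]
      = (1/10)[(8) + (1 - sqrt(5)) + (1 + sqrt(5)) + (0)] = 10/10 = 1
  <chi_4*chi_3, chi_4> = (1/10)[1*(4)*conj(2) + 2*(-1)*conj(-sqrt(5)/2 - 1/2) + 2*(-1)*conj(-1/2 + sqrt(5)/2) + 5*(0)*conj(0)]
      = (1/10)[(8) + (1 + sqrt(5)) + (1 - sqrt(5)) + (0)] = 10/10 = 1
Hence the multiplicities are chi_3: 1, chi_4: 1. Dimension check: dim(chi_4)*dim(chi_3) = 2*2 = 4 and sum (mult * dim) = 1*2 + 1*2 = 4.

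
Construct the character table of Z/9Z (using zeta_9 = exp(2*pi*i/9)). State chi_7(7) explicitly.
Character table of Z/9Z (irreps indexed chi_0,...,chi_8 with chi_k(m) = zeta_9^(k*m), zeta_9 = exp(2*pi*i/9)):
  irrep \ class  {0} (size 1)  {1} (size 1)    {2} (size 1)    {3} (size 1)    {4} (size 1)    {5} (size 1)    {6} (size 1)    {7} (size 1)    {8} (size 1)  
  chi_0          1             1               1               1               1               1               1               1               1             
  chi_1          1             exp(2*I*pi/9)   exp(4*I*pi/9)   exp(2*I*pi/3)   exp(8*I*pi/9)   exp(-8*I*pi/9)  exp(-2*I*pi/3)  exp(-4*I*pi/9)  exp(-2*I*pi/9)
  chi_2          1             exp(4*I*pi/9)   exp(8*I*pi/9)   exp(-2*I*pi/3)  exp(-2*I*pi/9)  exp(2*I*pi/9)   exp(2*I*pi/3)   exp(-8*I*pi/9)  exp(-4*I*pi/9)
  chi_3          1             exp(2*I*pi/3)   exp(-2*I*pi/3)  1               exp(2*I*pi/3)   exp(-2*I*pi/3)  1               exp(2*I*pi/3)   exp(-2*I*pi/3)
  chi_4          1             exp(8*I*pi/9)   exp(-2*I*pi/9)  exp(2*I*pi/3)   exp(-4*I*pi/9)  exp(4*I*pi/9)   exp(-2*I*pi/3)  exp(2*I*pi/9)   exp(-8*I*pi/9)
  chi_5          1             exp(-8*I*pi/9)  exp(2*I*pi/9)   exp(-2*I*pi/3)  exp(4*I*pi/9)   exp(-4*I*pi/9)  exp(2*I*pi/3)   exp(-2*I*pi/9)  exp(8*I*pi/9) 
  chi_6          1             exp(-2*I*pi/3)  exp(2*I*pi/3)   1               exp(-2*I*pi/3)  exp(2*I*pi/3)   1               exp(-2*I*pi/3)  exp(2*I*pi/3) 
  chi_7          1             exp(-4*I*pi/9)  exp(-8*I*pi/9)  exp(2*I*pi/3)   exp(2*I*pi/9)   exp(-2*I*pi/9)  exp(-2*I*pi/3)  exp(8*I*pi/9)   exp(4*I*pi/9) 
  chi_8          1             exp(-2*I*pi/9)  exp(-4*I*pi/9)  exp(-2*I*pi/3)  exp(-8*I*pi/9)  exp(8*I*pi/9)   exp(2*I*pi/3)   exp(4*I*pi/9)   exp(2*I*pi/9) 

Spot check: chi_7(7) = zeta_9^(7*7) = zeta_9^49 = exp(8*I*pi/9).

Proof sketch: Z/9Z is abelian, so all 9 irreducible complex representations are 1-dimensional. They are given by chi_k(m) = zeta_9^(k*m) for k = 0,...,8. Row orthogonality: sum_m chi_k(m) conj(chi_l(m)) = 9 * [k = l].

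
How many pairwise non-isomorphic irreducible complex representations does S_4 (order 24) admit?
5

Reasoning: The number of irreducible complex representations of a finite group equals its number of conjugacy classes. Conjugacy classes in S_4 correspond to cycle types, i.e. partitions of 4; there are p(4) = 5 of them, so S_4 (order 24) has exactly 5 irreducible complex representations.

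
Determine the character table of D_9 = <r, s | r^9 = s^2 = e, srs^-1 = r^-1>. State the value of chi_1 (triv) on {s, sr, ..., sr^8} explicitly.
Conjugacy classes: {e} of size 1, {r^1, r^8} of size 2, {r^2, r^7} of size 2, {r^3, r^6} of size 2, {r^4, r^5} of size 2, {s, sr, ..., sr^8} of size 9.
Character table:
  irrep \ class              {e} (size 1)  {r^1, r^8} (size 2)  {r^2, r^7} (size 2)  {r^3, r^6} (size 2)  {r^4, r^5} (size 2)  {s, sr, ..., sr^8} (size 9)
  chi_1 (triv)               1             1                    1                    1                    1                    1                          
  chi_2 (sign: r->1, s->-1)  1             1                    1                    1                    1                    -1                         
  chi_3 (2d, j=1)            2             2*cos(2*pi/9)        2*cos(4*pi/9)        -1                   -2*cos(pi/9)         0                          
  chi_4 (2d, j=2)            2             2*cos(4*pi/9)        -2*cos(pi/9)         -1                   2*cos(2*pi/9)        0                          
  chi_5 (2d, j=3)            2             -1                   -1                   2                    -1                   0                          
  chi_6 (2d, j=4)            2             -2*cos(pi/9)         2*cos(2*pi/9)        -1                   2*cos(4*pi/9)        0                          

Spot check: chi_1 (triv) on {s, sr, ..., sr^8} = 1.

Argument: D_9 has order 2*9 = 18 with 6 conjugacy classes, hence 6 irreducibles. Sum of squared dims 1 + 1 + 4 + 4 + 4 + 4 = 18 = |G|. Linear characters come from the abelianisation; the 2-dimensional irreps have character r^k -> 2*cos(2*pi*j*k/9), reflections -> 0.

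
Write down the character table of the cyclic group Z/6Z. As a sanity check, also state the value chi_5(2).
Character table of Z/6Z (irreps indexed chi_0,...,chi_5 with chi_k(m) = zeta_6^(k*m), zeta_6 = exp(2*pi*i/6)):
  irrep \ class  {0} (size 1)  {1} (size 1)    {2} (size 1)    {3} (size 1)  {4} (size 1)    {5} (size 1)  
  chi_0          1             1               1               1             1               1             
  chi_1          1             exp(I*pi/3)     exp(2*I*pi/3)   -1            exp(-2*I*pi/3)  exp(-I*pi/3)  
  chi_2          1             exp(2*I*pi/3)   exp(-2*I*pi/3)  1             exp(2*I*pi/3)   exp(-2*I*pi/3)
  chi_3          1             -1              1               -1            1               -1            
  chi_4          1             exp(-2*I*pi/3)  exp(2*I*pi/3)   1             exp(-2*I*pi/3)  exp(2*I*pi/3) 
  chi_5          1             exp(-I*pi/3)    exp(-2*I*pi/3)  -1            exp(2*I*pi/3)   exp(I*pi/3)   

Spot check: chi_5(2) = zeta_6^(5*2) = zeta_6^10 = exp(-2*I*pi/3).

Proof sketch: Z/6Z is abelian, so all 6 irreducible complex representations are 1-dimensional. They are given by chi_k(m) = zeta_6^(k*m) for k = 0,...,5. Row orthogonality: sum_m chi_k(m) conj(chi_l(m)) = 6 * [k = l].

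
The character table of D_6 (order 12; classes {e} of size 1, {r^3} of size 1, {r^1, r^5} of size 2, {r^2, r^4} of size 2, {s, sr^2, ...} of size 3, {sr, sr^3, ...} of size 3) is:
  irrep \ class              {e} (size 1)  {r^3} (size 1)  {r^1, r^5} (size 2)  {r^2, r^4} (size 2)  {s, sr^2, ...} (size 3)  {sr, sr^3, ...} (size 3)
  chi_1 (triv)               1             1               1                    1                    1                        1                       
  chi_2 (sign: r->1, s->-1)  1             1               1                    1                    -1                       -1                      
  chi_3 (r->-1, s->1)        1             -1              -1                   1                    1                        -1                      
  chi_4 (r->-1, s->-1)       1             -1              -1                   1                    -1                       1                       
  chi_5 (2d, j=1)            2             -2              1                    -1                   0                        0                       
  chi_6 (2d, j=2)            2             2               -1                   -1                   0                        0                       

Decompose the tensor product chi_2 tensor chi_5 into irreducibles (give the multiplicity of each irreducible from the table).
chi_2 tensor chi_5 = chi_5 (all other irreducibles have multiplicity 0).

Solution. The character of a tensor product is the pointwise product (chi_2 * chi_5)(C) = chi_2(C) * chi_5(C):
  {e}: (1)*(2), {r^3}: (1)*(-2), {r^1, r^5}: (1)*(1), {r^2, r^4}: (1)*(-1), {s, sr^2, ...}: (-1)*(0), {sr, sr^3, ...}: (-1)*(0)
so (chi_2 * chi_5) takes values
  {e} -> 2, {r^3} -> -2, {r^1, r^5} -> 1, {r^2, r^4} -> -1, {s, sr^2, ...} -> 0, {sr, sr^3, ...} -> 0.
Now take the inner product of this character with each irreducible chi from the table, <chi_2*chi_5, chi> = (1/12) sum_C |C| (chi_2*chi_5)(C) conj(chi(C)):
  <chi_2*chi_5, chi_1> = (1/12)[1*(2)*conj(1) + 1*(-2)*conj(1) + 2*(1)*conj(1) + 2*(-1)*conj(1) + 3*(0)*conj(1) + 3*(0)*conj(1)]
      = (1/12)[(2) + (-2) + (2) + (-2) + (0) + (0)] = 0/12 = 0
  <chi_2*chi_5, chi_2> = (1/12)[1*(2)*conj(1) + 1*(-2)*conj(1) + 2*(1)*conj(1) + 2*(-1)*conj(1) + 3*(0)*conj(-1) + 3*(0)*conj(-1)]
      = (1/12)[(2) + (-2) + (2) + (-2) + (0) + (0)] = 0/12 = 0
  <chi_2*chi_5, chi_3> = (1/12)[1*(2)*conj(1) + 1*(-2)*conj(-1) + 2*(1)*conj(-1) + 2*(-1)*conj(1) + 3*(0)*conj(1) + 3*(0)*conj(-1)]
      = (1/12)[(2) + (2) + (-2) + (-2) + (0) + (0)] = 0/12 = 0
  <chi_2*chi_5, chi_4> = (1/12)[1*(2)*conj(1) + 1*(-2)*conj(-1) + 2*(1)*conj(-1) + 2*(-1)*conj(1) + 3*(0)*conj(-1) + 3*(0)*conj(1)]
      = (1/12)[(2) + (2) + (-2) + (-2) + (0) + (0)] = 0/12 = 0
  <chi_2*chi_5, chi_5> = (1/12)[1*(2)*conj(2) + 1*(-2)*conj(-2) + 2*(1)*conj(1) + 2*(-1)*conj(-1) + 3*(0)*conj(0) + 3*(0)*conj(0)]
      = (1/12)[(4) + (4) + (2) + (2) + (0) + (0)] = 12/12 = 1
  <chi_2*chi_5, chi_6> = (1/12)[1*(2)*conj(2) + 1*(-2)*conj(2) + 2*(1)*conj(-1) + 2*(-1)*conj(-1) + 3*(0)*conj(0) + 3*(0)*conj(0)]
      = (1/12)[(4) + (-4) + (-2) + (2) + (0) + (0)] = 0/12 = 0
Hence the multiplicities are chi_5: 1. Dimension check: dim(chi_2)*dim(chi_5) = 1*2 = 2 and sum (mult * dim) = 1*2 = 2.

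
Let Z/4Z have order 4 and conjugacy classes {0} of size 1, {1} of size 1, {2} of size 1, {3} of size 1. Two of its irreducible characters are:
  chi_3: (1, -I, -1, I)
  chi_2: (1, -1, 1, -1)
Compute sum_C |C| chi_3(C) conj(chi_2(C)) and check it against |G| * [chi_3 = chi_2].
Sum = 0; so <chi_3, chi_2> = 0 (distinct irreducibles are orthogonal).

Justification: Compute term by term over conjugacy classes (|C| * chi_3(C) * conj(chi_2(C))):
  1*(1)*conj(1) + 1*(-I)*conj(-1) + 1*(-1)*conj(1) + 1*(I)*conj(-1)
  = (1) + (I) + (-1) + (-I)
  = 0.
(Exp terms are combined using exp(i*s)*conj(exp(i*t)) = exp(i*(s-t)), and sums of them are collapsed using the identity that for every m > 1 the m distinct m-th roots of unity sum to 0, e.g. 1 + exp(2*I*pi/3) + exp(-2*I*pi/3) = 0.)
Dividing by |G| = 4 gives 0/4 = 0, matching the row-orthogonality relation <chi_3, chi_2> = [chi_3 = chi_2].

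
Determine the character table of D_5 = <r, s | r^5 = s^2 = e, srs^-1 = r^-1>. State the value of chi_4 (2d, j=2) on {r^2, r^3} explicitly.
Conjugacy classes: {e} of size 1, {r^1, r^4} of size 2, {r^2, r^3} of size 2, {s, sr, ..., sr^4} of size 5.
Character table:
  irrep \ class              {e} (size 1)  {r^1, r^4} (size 2)  {r^2, r^3} (size 2)  {s, sr, ..., sr^4} (size 5)
  chi_1 (triv)               1             1                    1                    1                          
  chi_2 (sign: r->1, s->-1)  1             1                    1                    -1                         
  chi_3 (2d, j=1)            2             -1/2 + sqrt(5)/2     -sqrt(5)/2 - 1/2     0                          
  chi_4 (2d, j=2)            2             -sqrt(5)/2 - 1/2     -1/2 + sqrt(5)/2     0                          

Spot check: chi_4 (2d, j=2) on {r^2, r^3} = -1/2 + sqrt(5)/2.

Why: D_5 has order 2*5 = 10 with 4 conjugacy classes, hence 4 irreducibles. Sum of squared dims 1 + 1 + 4 + 4 = 10 = |G|. Linear characters come from the abelianisation; the 2-dimensional irreps have character r^k -> 2*cos(2*pi*j*k/5), reflections -> 0.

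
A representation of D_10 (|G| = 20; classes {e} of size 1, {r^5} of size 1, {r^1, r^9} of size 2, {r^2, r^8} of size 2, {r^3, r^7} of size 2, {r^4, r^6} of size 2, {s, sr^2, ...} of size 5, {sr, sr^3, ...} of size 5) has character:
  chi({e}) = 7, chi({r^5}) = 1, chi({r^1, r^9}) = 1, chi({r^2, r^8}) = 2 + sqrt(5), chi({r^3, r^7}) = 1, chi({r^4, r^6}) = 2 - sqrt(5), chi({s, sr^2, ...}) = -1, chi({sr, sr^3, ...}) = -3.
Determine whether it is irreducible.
Not irreducible (reducible): <chi, chi> = 7 > 1.

Details: <chi, chi> = (1/|G|) sum_C |C| * |chi(C)|^2 = (1/20)[1*|7|^2 + 1*|1|^2 + 2*|1|^2 + 2*|2 + sqrt(5)|^2 + 2*|1|^2 + 2*|2 - sqrt(5)|^2 + 5*|-1|^2 + 5*|-3|^2]
  = (1/20)[(49) + (1) + (2) + (8*sqrt(5) + 18) + (2) + (18 - 8*sqrt(5)) + (5) + (45)] = 140/20 = 7.
A character is irreducible iff <chi, chi> = 1, so this representation is reducible.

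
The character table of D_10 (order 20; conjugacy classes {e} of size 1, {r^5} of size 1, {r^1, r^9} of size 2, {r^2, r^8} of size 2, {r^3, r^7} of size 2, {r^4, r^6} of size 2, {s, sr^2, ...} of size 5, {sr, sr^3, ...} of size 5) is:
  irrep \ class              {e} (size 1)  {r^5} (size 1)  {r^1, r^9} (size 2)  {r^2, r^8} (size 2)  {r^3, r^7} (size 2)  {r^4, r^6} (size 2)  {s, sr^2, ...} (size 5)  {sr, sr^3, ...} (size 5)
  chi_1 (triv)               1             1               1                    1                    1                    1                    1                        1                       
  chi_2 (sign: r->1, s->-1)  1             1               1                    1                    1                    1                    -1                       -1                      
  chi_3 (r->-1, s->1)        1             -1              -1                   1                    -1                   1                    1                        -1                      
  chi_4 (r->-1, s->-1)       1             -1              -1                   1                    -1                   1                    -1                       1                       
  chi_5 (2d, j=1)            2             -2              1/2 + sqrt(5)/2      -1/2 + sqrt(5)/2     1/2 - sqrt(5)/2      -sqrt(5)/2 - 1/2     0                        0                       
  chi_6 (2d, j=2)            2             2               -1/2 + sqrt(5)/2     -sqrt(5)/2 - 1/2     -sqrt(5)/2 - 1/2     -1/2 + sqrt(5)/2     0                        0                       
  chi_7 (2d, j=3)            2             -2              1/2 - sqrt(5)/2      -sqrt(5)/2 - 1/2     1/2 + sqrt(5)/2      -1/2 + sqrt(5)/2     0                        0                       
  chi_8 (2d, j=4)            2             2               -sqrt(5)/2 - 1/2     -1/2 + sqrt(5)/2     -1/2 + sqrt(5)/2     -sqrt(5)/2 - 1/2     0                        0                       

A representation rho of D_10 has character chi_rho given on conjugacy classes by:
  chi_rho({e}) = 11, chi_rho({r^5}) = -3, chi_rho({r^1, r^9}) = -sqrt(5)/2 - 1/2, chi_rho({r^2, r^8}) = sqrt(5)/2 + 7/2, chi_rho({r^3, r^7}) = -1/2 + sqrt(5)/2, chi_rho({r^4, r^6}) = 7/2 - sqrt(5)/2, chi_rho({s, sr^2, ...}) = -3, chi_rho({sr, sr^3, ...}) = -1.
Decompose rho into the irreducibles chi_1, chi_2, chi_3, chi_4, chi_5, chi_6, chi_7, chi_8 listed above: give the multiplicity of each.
Multiplicities: chi_1: 0, chi_2: 2, chi_3: 1, chi_4: 2, chi_5: 1, chi_6: 0, chi_7: 1, chi_8: 1.

Argument: Use <chi_rho, chi> = (1/|G|) sum_C |C| * chi_rho(C) * conj(chi(C)) with |G| = 20 for each irreducible chi in the table:
  <chi_rho, chi_1> = (1/20)[1*(11)*conj(1) + 1*(-3)*conj(1) + 2*(-sqrt(5)/2 - 1/2)*conj(1) + 2*(sqrt(5)/2 + 7/2)*conj(1) + 2*(-1/2 + sqrt(5)/2)*conj(1) + 2*(7/2 - sqrt(5)/2)*conj(1) + 5*(-3)*conj(1) + 5*(-1)*conj(1)]
      = (1/20)[(11) + (-3) + (-sqrt(5) - 1) + (sqrt(5) + 7) + (-1 + sqrt(5)) + (7 - sqrt(5)) + (-15) + (-5)] = 0/20 = 0
  <chi_rho, chi_2> = (1/20)[1*(11)*conj(1) + 1*(-3)*conj(1) + 2*(-sqrt(5)/2 - 1/2)*conj(1) + 2*(sqrt(5)/2 + 7/2)*conj(1) + 2*(-1/2 + sqrt(5)/2)*conj(1) + 2*(7/2 - sqrt(5)/2)*conj(1) + 5*(-3)*conj(-1) + 5*(-1)*conj(-1)]
      = (1/20)[(11) + (-3) + (-sqrt(5) - 1) + (sqrt(5) + 7) + (-1 + sqrt(5)) + (7 - sqrt(5)) + (15) + (5)] = 40/20 = 2
  <chi_rho, chi_3> = (1/20)[1*(11)*conj(1) + 1*(-3)*conj(-1) + 2*(-sqrt(5)/2 - 1/2)*conj(-1) + 2*(sqrt(5)/2 + 7/2)*conj(1) + 2*(-1/2 + sqrt(5)/2)*conj(-1) + 2*(7/2 - sqrt(5)/2)*conj(1) + 5*(-3)*conj(1) + 5*(-1)*conj(-1)]
      = (1/20)[(11) + (3) + (1 + sqrt(5)) + (sqrt(5) + 7) + (1 - sqrt(5)) + (7 - sqrt(5)) + (-15) + (5)] = 20/20 = 1
  <chi_rho, chi_4> = (1/20)[1*(11)*conj(1) + 1*(-3)*conj(-1) + 2*(-sqrt(5)/2 - 1/2)*conj(-1) + 2*(sqrt(5)/2 + 7/2)*conj(1) + 2*(-1/2 + sqrt(5)/2)*conj(-1) + 2*(7/2 - sqrt(5)/2)*conj(1) + 5*(-3)*conj(-1) + 5*(-1)*conj(1)]
      = (1/20)[(11) + (3) + (1 + sqrt(5)) + (sqrt(5) + 7) + (1 - sqrt(5)) + (7 - sqrt(5)) + (15) + (-5)] = 40/20 = 2
  <chi_rho, chi_5> = (1/20)[1*(11)*conj(2) + 1*(-3)*conj(-2) + 2*(-sqrt(5)/2 - 1/2)*conj(1/2 + sqrt(5)/2) + 2*(sqrt(5)/2 + 7/2)*conj(-1/2 + sqrt(5)/2) + 2*(-1/2 + sqrt(5)/2)*conj(1/2 - sqrt(5)/2) + 2*(7/2 - sqrt(5)/2)*conj(-sqrt(5)/2 - 1/2) + 5*(-3)*conj(0) + 5*(-1)*conj(0)]
      = (1/20)[(22) + (6) + (-3 - sqrt(5)) + (-1 + 3*sqrt(5)) + (-3 + sqrt(5)) + (-3*sqrt(5) - 1) + (0) + (0)] = 20/20 = 1
  <chi_rho, chi_6> = (1/20)[1*(11)*conj(2) + 1*(-3)*conj(2) + 2*(-sqrt(5)/2 - 1/2)*conj(-1/2 + sqrt(5)/2) + 2*(sqrt(5)/2 + 7/2)*conj(-sqrt(5)/2 - 1/2) + 2*(-1/2 + sqrt(5)/2)*conj(-sqrt(5)/2 - 1/2) + 2*(7/2 - sqrt(5)/2)*conj(-1/2 + sqrt(5)/2) + 5*(-3)*conj(0) + 5*(-1)*conj(0)]
      = (1/20)[(22) + (-6) + (-2) + (-4*sqrt(5) - 6) + (-2) + (-6 + 4*sqrt(5)) + (0) + (0)] = 0/20 = 0
  <chi_rho, chi_7> = (1/20)[1*(11)*conj(2) + 1*(-3)*conj(-2) + 2*(-sqrt(5)/2 - 1/2)*conj(1/2 - sqrt(5)/2) + 2*(sqrt(5)/2 + 7/2)*conj(-sqrt(5)/2 - 1/2) + 2*(-1/2 + sqrt(5)/2)*conj(1/2 + sqrt(5)/2) + 2*(7/2 - sqrt(5)/2)*conj(-1/2 + sqrt(5)/2) + 5*(-3)*conj(0) + 5*(-1)*conj(0)]
      = (1/20)[(22) + (6) + (2) + (-4*sqrt(5) - 6) + (2) + (-6 + 4*sqrt(5)) + (0) + (0)] = 20/20 = 1
  <chi_rho, chi_8> = (1/20)[1*(11)*conj(2) + 1*(-3)*conj(2) + 2*(-sqrt(5)/2 - 1/2)*conj(-sqrt(5)/2 - 1/2) + 2*(sqrt(5)/2 + 7/2)*conj(-1/2 + sqrt(5)/2) + 2*(-1/2 + sqrt(5)/2)*conj(-1/2 + sqrt(5)/2) + 2*(7/2 - sqrt(5)/2)*conj(-sqrt(5)/2 - 1/2) + 5*(-3)*conj(0) + 5*(-1)*conj(0)]
      = (1/20)[(22) + (-6) + (sqrt(5) + 3) + (-1 + 3*sqrt(5)) + (3 - sqrt(5)) + (-3*sqrt(5) - 1) + (0) + (0)] = 20/20 = 1
Dimension check: dim(rho) = sum (mult * dim) = 0*1 + 2*1 + 1*1 + 2*1 + 1*2 + 0*2 + 1*2 + 1*2 = 11 = chi_rho(e) = 11.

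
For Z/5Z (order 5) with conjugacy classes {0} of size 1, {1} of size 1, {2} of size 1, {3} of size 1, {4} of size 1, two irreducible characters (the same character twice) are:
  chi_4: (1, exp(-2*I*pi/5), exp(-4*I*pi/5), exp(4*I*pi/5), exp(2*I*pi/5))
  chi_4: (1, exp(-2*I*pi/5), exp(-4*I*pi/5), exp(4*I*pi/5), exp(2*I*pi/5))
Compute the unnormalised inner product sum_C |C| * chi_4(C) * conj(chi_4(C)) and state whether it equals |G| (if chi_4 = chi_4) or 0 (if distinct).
Sum = 5 = |G| = 5; so <chi_4, chi_4> = 1 (norm-1 confirms irreducibility).

Solution. Compute term by term over conjugacy classes (|C| * chi_4(C) * conj(chi_4(C))):
  1*(1)*conj(1) + 1*(exp(-2*I*pi/5))*conj(exp(-2*I*pi/5)) + 1*(exp(-4*I*pi/5))*conj(exp(-4*I*pi/5)) + 1*(exp(4*I*pi/5))*conj(exp(4*I*pi/5)) + 1*(exp(2*I*pi/5))*conj(exp(2*I*pi/5))
  = (1) + (1) + (1) + (1) + (1)
  = 5.
(Exp terms are combined using exp(i*s)*conj(exp(i*t)) = exp(i*(s-t)), and sums of them are collapsed using the identity that for every m > 1 the m distinct m-th roots of unity sum to 0, e.g. 1 + exp(2*I*pi/3) + exp(-2*I*pi/3) = 0.)
Dividing by |G| = 5 gives 5/5 = 1, matching the row-orthogonality relation <chi_4, chi_4> = [chi_4 = chi_4].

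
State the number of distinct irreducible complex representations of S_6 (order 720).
11

Derivation: The number of irreducible complex representations of a finite group equals its number of conjugacy classes. Conjugacy classes in S_6 correspond to cycle types, i.e. partitions of 6; there are p(6) = 11 of them, so S_6 (order 720) has exactly 11 irreducible complex representations.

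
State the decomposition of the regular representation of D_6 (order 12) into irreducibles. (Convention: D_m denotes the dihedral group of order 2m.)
Each irreducible V_i of dimension d_i appears with multiplicity d_i, i.e. rho_reg = (direct sum over all irreducibles V_i) d_i V_i. The irreducible dimensions for D_6 are 1, 1, 1, 1, 2, 2: 4 irreducibles of dimension 1, each with multiplicity 1; 2 irreducibles of dimension 2, each with multiplicity 2. Total dimension 4*1*1 + 2*2*2 = 12 = |G|.

Explanation: General theorem: in the regular representation of a finite group G, each irreducible appears with multiplicity equal to its dimension. Check: dim(rho_reg) = sum d_i^2 = 1 + 1 + 1 + 1 + 4 + 4 = 12 = |G|.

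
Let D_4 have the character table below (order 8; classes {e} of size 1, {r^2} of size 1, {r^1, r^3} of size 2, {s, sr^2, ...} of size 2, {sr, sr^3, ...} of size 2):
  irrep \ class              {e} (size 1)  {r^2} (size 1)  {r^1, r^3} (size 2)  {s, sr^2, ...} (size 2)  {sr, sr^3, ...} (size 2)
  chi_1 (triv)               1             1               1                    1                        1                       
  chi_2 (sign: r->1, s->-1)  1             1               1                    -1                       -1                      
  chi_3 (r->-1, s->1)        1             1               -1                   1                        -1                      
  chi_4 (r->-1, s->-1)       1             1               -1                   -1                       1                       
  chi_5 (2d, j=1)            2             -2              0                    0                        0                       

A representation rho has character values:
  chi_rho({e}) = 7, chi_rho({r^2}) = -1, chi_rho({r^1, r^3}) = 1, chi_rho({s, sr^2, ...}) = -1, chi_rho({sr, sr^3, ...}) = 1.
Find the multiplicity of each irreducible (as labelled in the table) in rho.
Multiplicities: chi_1: 1, chi_2: 1, chi_3: 0, chi_4: 1, chi_5: 2.

Explanation: Use <chi_rho, chi> = (1/|G|) sum_C |C| * chi_rho(C) * conj(chi(C)) with |G| = 8 for each irreducible chi in the table:
  <chi_rho, chi_1> = (1/8)[1*(7)*conj(1) + 1*(-1)*conj(1) + 2*(1)*conj(1) + 2*(-1)*conj(1) + 2*(1)*conj(1)]
      = (1/8)[(7) + (-1) + (2) + (-2) + (2)] = 8/8 = 1
  <chi_rho, chi_2> = (1/8)[1*(7)*conj(1) + 1*(-1)*conj(1) + 2*(1)*conj(1) + 2*(-1)*conj(-1) + 2*(1)*conj(-1)]
      = (1/8)[(7) + (-1) + (2) + (2) + (-2)] = 8/8 = 1
  <chi_rho, chi_3> = (1/8)[1*(7)*conj(1) + 1*(-1)*conj(1) + 2*(1)*conj(-1) + 2*(-1)*conj(1) + 2*(1)*conj(-1)]
      = (1/8)[(7) + (-1) + (-2) + (-2) + (-2)] = 0/8 = 0
  <chi_rho, chi_4> = (1/8)[1*(7)*conj(1) + 1*(-1)*conj(1) + 2*(1)*conj(-1) + 2*(-1)*conj(-1) + 2*(1)*conj(1)]
      = (1/8)[(7) + (-1) + (-2) + (2) + (2)] = 8/8 = 1
  <chi_rho, chi_5> = (1/8)[1*(7)*conj(2) + 1*(-1)*conj(-2) + 2*(1)*conj(0) + 2*(-1)*conj(0) + 2*(1)*conj(0)]
      = (1/8)[(14) + (2) + (0) + (0) + (0)] = 16/8 = 2
Dimension check: dim(rho) = sum (mult * dim) = 1*1 + 1*1 + 0*1 + 1*1 + 2*2 = 7 = chi_rho(e) = 7.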